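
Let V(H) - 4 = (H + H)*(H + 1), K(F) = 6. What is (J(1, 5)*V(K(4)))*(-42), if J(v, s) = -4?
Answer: 14784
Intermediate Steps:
V(H) = 4 + 2*H*(1 + H) (V(H) = 4 + (H + H)*(H + 1) = 4 + (2*H)*(1 + H) = 4 + 2*H*(1 + H))
(J(1, 5)*V(K(4)))*(-42) = -4*(4 + 2*6 + 2*6²)*(-42) = -4*(4 + 12 + 2*36)*(-42) = -4*(4 + 12 + 72)*(-42) = -4*88*(-42) = -352*(-42) = 14784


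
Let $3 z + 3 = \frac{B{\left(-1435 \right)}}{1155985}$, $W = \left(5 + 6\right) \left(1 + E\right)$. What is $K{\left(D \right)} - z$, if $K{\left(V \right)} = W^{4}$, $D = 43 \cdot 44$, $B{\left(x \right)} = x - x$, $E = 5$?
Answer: $18974737$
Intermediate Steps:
$B{\left(x \right)} = 0$
$W = 66$ ($W = \left(5 + 6\right) \left(1 + 5\right) = 11 \cdot 6 = 66$)
$z = -1$ ($z = -1 + \frac{0 \cdot \frac{1}{1155985}}{3} = -1 + \frac{1}{3} \cdot 0 = -1 + 0 = -1$)
$D = 1892$
$K{\left(V \right)} = 18974736$ ($K{\left(V \right)} = 66^{4} = 18974736$)
$K{\left(D \right)} - z = 18974736 - -1 = 18974736 + 1 = 18974737$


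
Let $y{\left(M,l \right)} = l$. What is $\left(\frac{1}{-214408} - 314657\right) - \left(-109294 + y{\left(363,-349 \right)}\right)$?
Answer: $- \frac{43956641713}{214408} \approx -2.0501 \cdot 10^{5}$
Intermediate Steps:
$\left(\frac{1}{-214408} - 314657\right) - \left(-109294 + y{\left(363,-349 \right)}\right) = \left(\frac{1}{-214408} - 314657\right) + \left(109294 - -349\right) = \left(- \frac{1}{214408} - 314657\right) + \left(109294 + 349\right) = - \frac{67464978057}{214408} + 109643 = - \frac{43956641713}{214408}$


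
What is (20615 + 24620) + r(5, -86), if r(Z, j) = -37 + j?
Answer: 45112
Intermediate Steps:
(20615 + 24620) + r(5, -86) = (20615 + 24620) + (-37 - 86) = 45235 - 123 = 45112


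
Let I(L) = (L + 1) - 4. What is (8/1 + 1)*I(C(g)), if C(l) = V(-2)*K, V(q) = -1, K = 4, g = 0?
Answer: -63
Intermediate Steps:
C(l) = -4 (C(l) = -1*4 = -4)
I(L) = -3 + L (I(L) = (1 + L) - 4 = -3 + L)
(8/1 + 1)*I(C(g)) = (8/1 + 1)*(-3 - 4) = (8*1 + 1)*(-7) = (8 + 1)*(-7) = 9*(-7) = -63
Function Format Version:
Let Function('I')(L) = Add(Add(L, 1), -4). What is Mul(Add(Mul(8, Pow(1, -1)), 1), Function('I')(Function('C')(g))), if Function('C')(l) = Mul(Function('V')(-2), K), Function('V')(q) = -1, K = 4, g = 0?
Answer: -63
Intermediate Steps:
Function('C')(l) = -4 (Function('C')(l) = Mul(-1, 4) = -4)
Function('I')(L) = Add(-3, L) (Function('I')(L) = Add(Add(1, L), -4) = Add(-3, L))
Mul(Add(Mul(8, Pow(1, -1)), 1), Function('I')(Function('C')(g))) = Mul(Add(Mul(8, Pow(1, -1)), 1), Add(-3, -4)) = Mul(Add(Mul(8, 1), 1), -7) = Mul(Add(8, 1), -7) = Mul(9, -7) = -63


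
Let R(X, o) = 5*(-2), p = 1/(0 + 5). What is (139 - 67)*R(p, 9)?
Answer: -720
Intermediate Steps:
p = 1/5 ≈ 0.20000
R(X, o) = -10
(139 - 67)*R(p, 9) = (139 - 67)*(-10) = 72*(-10) = -720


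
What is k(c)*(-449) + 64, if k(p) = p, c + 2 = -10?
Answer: 5452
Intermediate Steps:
c = -12 (c = -2 - 10 = -12)
k(c)*(-449) + 64 = -12*(-449) + 64 = 5388 + 64 = 5452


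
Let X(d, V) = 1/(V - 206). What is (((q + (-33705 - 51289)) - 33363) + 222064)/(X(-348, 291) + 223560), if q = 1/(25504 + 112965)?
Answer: 1220617389640/2631271157869 ≈ 0.46389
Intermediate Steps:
q = 1/138469 ≈ 7.2218e-6
X(d, V) = 1/(-206 + V)
(((q + (-33705 - 51289)) - 33363) + 222064)/(X(-348, 291) + 223560) = (((1/138469 + (-33705 - 51289)) - 33363) + 222064)/(1/(-206 + 291) + 223560) = (((1/138469 - 84994) - 33363) + 222064)/(1/85 + 223560) = ((-11769034185/138469 - 33363) + 222064)/(1/85 + 223560) = (-16388775432/138469 + 222064)/(19002601/85) = (14360204584/138469)*(85/19002601) = 1220617389640/2631271157869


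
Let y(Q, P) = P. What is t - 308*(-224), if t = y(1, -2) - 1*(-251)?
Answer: 69241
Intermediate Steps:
t = 249 (t = -2 - 1*(-251) = -2 + 251 = 249)
t - 308*(-224) = 249 - 308*(-224) = 249 + 68992 = 69241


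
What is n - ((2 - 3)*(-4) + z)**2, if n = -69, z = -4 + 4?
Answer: -85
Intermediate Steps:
z = 0
n - ((2 - 3)*(-4) + z)**2 = -69 - ((2 - 3)*(-4) + 0)**2 = -69 - (-1*(-4) + 0)**2 = -69 - (4 + 0)**2 = -69 - 1*4**2 = -69 - 1*16 = -69 - 16 = -85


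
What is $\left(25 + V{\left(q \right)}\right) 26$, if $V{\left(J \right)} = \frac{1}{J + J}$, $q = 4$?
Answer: $\frac{2613}{4} \approx 653.25$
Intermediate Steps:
$V{\left(J \right)} = \frac{1}{2 J}$
$\left(25 + V{\left(q \right)}\right) 26 = \left(25 + \frac{1}{2 \cdot 4}\right) 26 = \left(25 + \frac{1}{2} \cdot \frac{1}{4}\right) 26 = \left(25 + \frac{1}{8}\right) 26 = \frac{201}{8} \cdot 26 = \frac{2613}{4}$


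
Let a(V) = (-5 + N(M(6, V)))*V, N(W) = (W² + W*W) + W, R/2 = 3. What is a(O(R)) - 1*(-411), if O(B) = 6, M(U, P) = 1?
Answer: 399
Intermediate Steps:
R = 6 (R = 2*3 = 6)
N(W) = W + 2*W² (N(W) = (W² + W²) + W = 2*W² + W = W + 2*W²)
a(V) = -2*V (a(V) = (-5 + 1*(1 + 2*1))*V = (-5 + 1*(1 + 2))*V = (-5 + 1*3)*V = (-5 + 3)*V = -2*V)
a(O(R)) - 1*(-411) = -2*6 - 1*(-411) = -12 + 411 = 399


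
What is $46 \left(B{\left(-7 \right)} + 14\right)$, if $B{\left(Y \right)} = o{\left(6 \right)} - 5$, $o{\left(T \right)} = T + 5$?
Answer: $920$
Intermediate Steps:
$o{\left(T \right)} = 5 + T$
$B{\left(Y \right)} = 6$ ($B{\left(Y \right)} = \left(5 + 6\right) - 5 = 11 - 5 = 6$)
$46 \left(B{\left(-7 \right)} + 14\right) = 46 \left(6 + 14\right) = 46 \cdot 20 = 920$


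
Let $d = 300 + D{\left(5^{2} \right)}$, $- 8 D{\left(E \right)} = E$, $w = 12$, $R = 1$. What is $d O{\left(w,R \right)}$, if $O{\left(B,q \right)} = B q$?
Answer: $\frac{7125}{2} \approx 3562.5$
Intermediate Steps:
$D{\left(E \right)} = - \frac{E}{8}$
$d = \frac{2375}{8}$ ($d = 300 - \frac{5^{2}}{8} = 300 - \frac{25}{8} = \frac{2375}{8} \approx 296.88$)
$d O{\left(w,R \right)} = \frac{2375 \cdot 12 \cdot 1}{8} = \frac{2375}{8} \cdot 12 = \frac{7125}{2}$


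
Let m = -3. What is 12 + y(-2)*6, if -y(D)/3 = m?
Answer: 66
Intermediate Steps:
y(D) = 9 (y(D) = -3*(-3) = 9)
12 + y(-2)*6 = 12 + 9*6 = 12 + 54 = 66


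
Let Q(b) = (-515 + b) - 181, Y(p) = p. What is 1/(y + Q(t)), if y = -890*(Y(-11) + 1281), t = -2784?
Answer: -1/1133780 ≈ -8.8201e-7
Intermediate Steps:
Q(b) = -696 + b
y = -1130300 (y = -890*(-11 + 1281) = -890*1270 = -1130300)
1/(y + Q(t)) = 1/(-1130300 + (-696 - 2784)) = 1/(-1130300 - 3480) = 1/(-1133780) = -1/1133780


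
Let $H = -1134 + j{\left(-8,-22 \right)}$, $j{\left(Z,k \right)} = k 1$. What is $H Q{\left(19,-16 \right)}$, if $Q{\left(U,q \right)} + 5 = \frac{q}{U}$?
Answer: $\frac{128316}{19} \approx 6753.5$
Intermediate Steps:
$j{\left(Z,k \right)} = k$
$Q{\left(U,q \right)} = -5 + \frac{q}{U}$
$H = -1156$ ($H = -1134 - 22 = -1156$)
$H Q{\left(19,-16 \right)} = - 1156 \left(-5 - \frac{16}{19}\right) = \left(-1156\right) \left(- \frac{111}{19}\right) = \frac{128316}{19}$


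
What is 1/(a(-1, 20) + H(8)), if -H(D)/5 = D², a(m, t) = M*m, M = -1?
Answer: -1/319 ≈ -0.0031348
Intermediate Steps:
a(m, t) = -m
H(D) = -5*D²
1/(a(-1, 20) + H(8)) = 1/(-1*(-1) - 5*8²) = 1/(1 - 5*64) = 1/(1 - 320) = 1/(-319) = -1/319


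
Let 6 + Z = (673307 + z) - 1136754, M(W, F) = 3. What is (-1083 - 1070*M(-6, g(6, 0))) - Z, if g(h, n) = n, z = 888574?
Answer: -429414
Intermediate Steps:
Z = 425121 (Z = -6 + ((673307 + 888574) - 1136754) = -6 + (1561881 - 1136754) = -6 + 425127 = 425121)
(-1083 - 1070*M(-6, g(6, 0))) - Z = (-1083 - 1070*3) - 1*425121 = (-1083 - 3210) - 425121 = -4293 - 425121 = -429414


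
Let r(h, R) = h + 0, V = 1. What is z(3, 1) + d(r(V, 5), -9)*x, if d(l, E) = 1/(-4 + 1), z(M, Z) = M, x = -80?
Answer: 89/3 ≈ 29.667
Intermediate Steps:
r(h, R) = h
d(l, E) = -⅓ (d(l, E) = 1/(-3) = -⅓)
z(3, 1) + d(r(V, 5), -9)*x = 3 - ⅓*(-80) = 3 + 80/3 = 89/3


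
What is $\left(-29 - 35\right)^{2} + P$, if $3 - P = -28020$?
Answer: $32119$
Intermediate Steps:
$P = 28023$ ($P = 3 - -28020 = 3 + 28020 = 28023$)
$\left(-29 - 35\right)^{2} + P = \left(-29 - 35\right)^{2} + 28023 = \left(-64\right)^{2} + 28023 = 4096 + 28023 = 32119$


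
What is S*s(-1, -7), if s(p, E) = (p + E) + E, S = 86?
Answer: -1290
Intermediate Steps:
s(p, E) = p + 2*E (s(p, E) = (E + p) + E = p + 2*E)
S*s(-1, -7) = 86*(-1 + 2*(-7)) = 86*(-1 - 14) = 86*(-15) = -1290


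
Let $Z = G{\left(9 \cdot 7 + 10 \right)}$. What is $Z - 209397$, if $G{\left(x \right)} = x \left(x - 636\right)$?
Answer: $-250496$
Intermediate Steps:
$G{\left(x \right)} = x \left(-636 + x\right)$
$Z = -41099$ ($Z = \left(9 \cdot 7 + 10\right) \left(-636 + \left(9 \cdot 7 + 10\right)\right) = \left(63 + 10\right) \left(-636 + \left(63 + 10\right)\right) = 73 \left(-636 + 73\right) = 73 \left(-563\right) = -41099$)
$Z - 209397 = -41099 - 209397 = -250496$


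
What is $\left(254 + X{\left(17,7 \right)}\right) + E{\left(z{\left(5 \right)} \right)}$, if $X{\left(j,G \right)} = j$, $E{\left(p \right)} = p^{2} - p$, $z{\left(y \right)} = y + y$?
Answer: $361$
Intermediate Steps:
$z{\left(y \right)} = 2 y$
$\left(254 + X{\left(17,7 \right)}\right) + E{\left(z{\left(5 \right)} \right)} = \left(254 + 17\right) + 2 \cdot 5 \left(-1 + 2 \cdot 5\right) = 271 + 10 \left(-1 + 10\right) = 271 + 10 \cdot 9 = 271 + 90 = 361$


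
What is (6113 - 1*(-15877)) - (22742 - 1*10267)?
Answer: 9515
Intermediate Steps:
(6113 - 1*(-15877)) - (22742 - 1*10267) = (6113 + 15877) - (22742 - 10267) = 21990 - 1*12475 = 21990 - 12475 = 9515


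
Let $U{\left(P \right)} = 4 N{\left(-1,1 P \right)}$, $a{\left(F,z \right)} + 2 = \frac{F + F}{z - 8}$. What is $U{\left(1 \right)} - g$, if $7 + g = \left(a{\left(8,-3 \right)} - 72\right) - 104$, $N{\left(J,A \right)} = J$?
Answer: $\frac{2007}{11} \approx 182.45$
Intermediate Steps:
$a{\left(F,z \right)} = -2 + \frac{2 F}{-8 + z}$ ($a{\left(F,z \right)} = -2 + \frac{F + F}{z - 8} = -2 + \frac{2 F}{-8 + z}$)
$U{\left(P \right)} = -4$ ($U{\left(P \right)} = 4 \left(-1\right) = -4$)
$g = - \frac{2051}{11}$ ($g = -7 - \left(176 - \frac{2 \left(8 + 8 - -3\right)}{-8 - 3}\right) = -7 - \left(176 - \frac{2 \left(8 + 8 + 3\right)}{-11}\right) = -7 - \left(176 + \frac{38}{11}\right) = -7 - \frac{1974}{11} = - \frac{2051}{11} \approx -186.45$)
$U{\left(1 \right)} - g = -4 - - \frac{2051}{11} = -4 + \frac{2051}{11} = \frac{2007}{11}$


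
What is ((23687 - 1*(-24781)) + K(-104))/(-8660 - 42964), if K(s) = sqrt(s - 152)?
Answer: -4039/4302 - 2*I/6453 ≈ -0.93887 - 0.00030993*I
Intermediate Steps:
K(s) = sqrt(-152 + s)
((23687 - 1*(-24781)) + K(-104))/(-8660 - 42964) = ((23687 - 1*(-24781)) + sqrt(-152 - 104))/(-8660 - 42964) = ((23687 + 24781) + sqrt(-256))/(-51624) = (48468 + 16*I)*(-1/51624) = -4039/4302 - 2*I/6453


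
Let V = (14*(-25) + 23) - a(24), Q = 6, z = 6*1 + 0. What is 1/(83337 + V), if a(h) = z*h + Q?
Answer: 1/82860 ≈ 1.2069e-5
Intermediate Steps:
z = 6 (z = 6 + 0 = 6)
a(h) = 6 + 6*h (a(h) = 6*h + 6 = 6 + 6*h)
V = -477 (V = (14*(-25) + 23) - (6 + 6*24) = (-350 + 23) - (6 + 144) = -327 - 1*150 = -327 - 150 = -477)
1/(83337 + V) = 1/(83337 - 477) = 1/82860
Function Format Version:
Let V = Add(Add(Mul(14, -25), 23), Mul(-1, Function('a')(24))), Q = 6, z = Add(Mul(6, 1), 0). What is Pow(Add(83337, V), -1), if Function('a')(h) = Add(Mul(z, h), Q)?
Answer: Rational(1, 82860) ≈ 1.2069e-5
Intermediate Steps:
z = 6 (z = Add(6, 0) = 6)
Function('a')(h) = Add(6, Mul(6, h)) (Function('a')(h) = Add(Mul(6, h), 6) = Add(6, Mul(6, h)))
V = -477 (V = Add(Add(Mul(14, -25), 23), Mul(-1, Add(6, Mul(6, 24)))) = Add(Add(-350, 23), Mul(-1, Add(6, 144))) = Add(-327, Mul(-1, 150)) = Add(-327, -150) = -477)
Pow(Add(83337, V), -1) = Pow(Add(83337, -477), -1) = Pow(82860, -1) = Rational(1, 82860)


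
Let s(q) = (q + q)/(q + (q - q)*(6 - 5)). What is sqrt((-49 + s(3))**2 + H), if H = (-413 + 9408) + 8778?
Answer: sqrt(19982) ≈ 141.36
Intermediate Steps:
s(q) = 2 (s(q) = (2*q)/(q + 0*1) = (2*q)/(q + 0) = (2*q)/q = 2)
H = 17773 (H = 8995 + 8778 = 17773)
sqrt((-49 + s(3))**2 + H) = sqrt((-49 + 2)**2 + 17773) = sqrt((-47)**2 + 17773) = sqrt(2209 + 17773) = sqrt(19982)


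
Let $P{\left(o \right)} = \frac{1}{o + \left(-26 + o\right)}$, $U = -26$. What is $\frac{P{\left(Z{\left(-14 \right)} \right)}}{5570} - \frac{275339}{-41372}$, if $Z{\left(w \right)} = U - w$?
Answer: $\frac{4792616883}{720131375} \approx 6.6552$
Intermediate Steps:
$Z{\left(w \right)} = -26 - w$
$P{\left(o \right)} = \frac{1}{-26 + 2 o}$
$\frac{P{\left(Z{\left(-14 \right)} \right)}}{5570} - \frac{275339}{-41372} = \frac{\frac{1}{2} \frac{1}{-13 - 12}}{5570} - \frac{275339}{-41372} = \frac{1}{2 \left(-13 + \left(-26 + 14\right)\right)} \frac{1}{5570} - - \frac{275339}{41372} = \frac{1}{2 \left(-13 - 12\right)} \frac{1}{5570} + \frac{275339}{41372} = \frac{1}{2 \left(-25\right)} \frac{1}{5570} + \frac{275339}{41372} = \frac{1}{2} \left(- \frac{1}{25}\right) \frac{1}{5570} + \frac{275339}{41372} = \left(- \frac{1}{50}\right) \frac{1}{5570} + \frac{275339}{41372} = - \frac{1}{278500} + \frac{275339}{41372} = \frac{4792616883}{720131375}$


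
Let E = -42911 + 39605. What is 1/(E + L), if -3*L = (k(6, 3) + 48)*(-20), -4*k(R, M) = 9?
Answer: -1/3001 ≈ -0.00033322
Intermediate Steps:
k(R, M) = -9/4 (k(R, M) = -1/4*9 = -9/4)
E = -3306
L = 305 (L = -(-9/4 + 48)*(-20)/3 = -61*(-20)/4 = -1/3*(-915) = 305)
1/(E + L) = 1/(-3306 + 305) = 1/(-3001) = -1/3001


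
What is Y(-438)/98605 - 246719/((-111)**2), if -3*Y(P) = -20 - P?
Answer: -657552533/32835465 ≈ -20.026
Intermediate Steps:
Y(P) = 20/3 + P/3 (Y(P) = -(-20 - P)/3 = 20/3 + P/3)
Y(-438)/98605 - 246719/((-111)**2) = (20/3 + (1/3)*(-438))/98605 - 246719/((-111)**2) = (20/3 - 146)*(1/98605) - 246719/12321 = -418/3*1/98605 - 246719*1/12321 = -418/295815 - 246719/12321 = -657552533/32835465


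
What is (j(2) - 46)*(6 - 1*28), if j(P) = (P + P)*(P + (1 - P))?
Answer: 924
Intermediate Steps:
j(P) = 2*P (j(P) = (2*P)*1 = 2*P)
(j(2) - 46)*(6 - 1*28) = (2*2 - 46)*(6 - 1*28) = (4 - 46)*(6 - 28) = -42*(-22) = 924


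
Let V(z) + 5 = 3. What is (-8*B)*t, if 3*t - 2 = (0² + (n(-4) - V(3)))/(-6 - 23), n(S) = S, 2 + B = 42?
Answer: -6400/29 ≈ -220.69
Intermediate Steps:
B = 40 (B = -2 + 42 = 40)
V(z) = -2 (V(z) = -5 + 3 = -2)
t = 20/29 (t = ⅔ + ((0² + (-4 - 1*(-2)))/(-6 - 23))/3 = ⅔ + ((0 + (-4 + 2))/(-29))/3 = ⅔ + ((0 - 2)*(-1/29))/3 = ⅔ + (-2*(-1/29))/3 = ⅔ + (⅓)*(2/29) = ⅔ + 2/87 = 20/29 ≈ 0.68966)
(-8*B)*t = -8*40*(20/29) = -320*20/29 = -6400/29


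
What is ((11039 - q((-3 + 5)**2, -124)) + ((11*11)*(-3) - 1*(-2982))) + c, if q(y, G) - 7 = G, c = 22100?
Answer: 35875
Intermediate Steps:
q(y, G) = 7 + G
((11039 - q((-3 + 5)**2, -124)) + ((11*11)*(-3) - 1*(-2982))) + c = ((11039 - (7 - 124)) + ((11*11)*(-3) - 1*(-2982))) + 22100 = ((11039 - 1*(-117)) + (121*(-3) + 2982)) + 22100 = ((11039 + 117) + (-363 + 2982)) + 22100 = (11156 + 2619) + 22100 = 13775 + 22100 = 35875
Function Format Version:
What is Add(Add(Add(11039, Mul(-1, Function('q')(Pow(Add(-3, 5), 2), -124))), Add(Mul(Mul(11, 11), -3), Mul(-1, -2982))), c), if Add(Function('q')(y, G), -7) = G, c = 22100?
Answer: 35875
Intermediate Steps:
Function('q')(y, G) = Add(7, G)
Add(Add(Add(11039, Mul(-1, Function('q')(Pow(Add(-3, 5), 2), -124))), Add(Mul(Mul(11, 11), -3), Mul(-1, -2982))), c) = Add(Add(Add(11039, Mul(-1, Add(7, -124))), Add(Mul(Mul(11, 11), -3), Mul(-1, -2982))), 22100) = Add(Add(Add(11039, Mul(-1, -117)), Add(Mul(121, -3), 2982)), 22100) = Add(Add(Add(11039, 117), Add(-363, 2982)), 22100) = Add(Add(11156, 2619), 22100) = Add(13775, 22100) = 35875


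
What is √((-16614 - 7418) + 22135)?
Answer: I*√1897 ≈ 43.555*I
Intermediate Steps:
√((-16614 - 7418) + 22135) = √(-24032 + 22135) = √(-1897) = I*√1897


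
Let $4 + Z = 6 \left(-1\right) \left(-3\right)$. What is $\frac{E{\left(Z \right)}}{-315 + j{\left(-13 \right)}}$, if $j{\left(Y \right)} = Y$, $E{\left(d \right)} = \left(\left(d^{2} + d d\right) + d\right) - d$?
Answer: $- \frac{49}{41} \approx -1.1951$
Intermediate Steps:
$Z = 14$ ($Z = -4 + 6 \left(-1\right) \left(-3\right) = -4 - -18 = -4 + 18 = 14$)
$E{\left(d \right)} = 2 d^{2}$ ($E{\left(d \right)} = \left(\left(d^{2} + d^{2}\right) + d\right) - d = \left(2 d^{2} + d\right) - d = \left(d + 2 d^{2}\right) - d = 2 d^{2}$)
$\frac{E{\left(Z \right)}}{-315 + j{\left(-13 \right)}} = \frac{2 \cdot 14^{2}}{-315 - 13} = \frac{2 \cdot 196}{-328} = \left(- \frac{1}{328}\right) 392 = - \frac{49}{41}$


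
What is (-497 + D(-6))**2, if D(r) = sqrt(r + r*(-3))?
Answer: 247021 - 1988*sqrt(3) ≈ 2.4358e+5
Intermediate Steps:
D(r) = sqrt(2)*sqrt(-r) (D(r) = sqrt(r - 3*r) = sqrt(-2*r) = sqrt(2)*sqrt(-r))
(-497 + D(-6))**2 = (-497 + sqrt(2)*sqrt(-1*(-6)))**2 = (-497 + sqrt(2)*sqrt(6))**2 = (-497 + 2*sqrt(3))**2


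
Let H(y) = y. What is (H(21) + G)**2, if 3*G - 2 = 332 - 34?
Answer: 14641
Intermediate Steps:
G = 100 (G = 2/3 + (332 - 34)/3 = 2/3 + (1/3)*298 = 2/3 + 298/3 = 100)
(H(21) + G)**2 = (21 + 100)**2 = 121**2 = 14641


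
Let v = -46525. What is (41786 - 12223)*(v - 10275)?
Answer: -1679178400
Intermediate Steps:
(41786 - 12223)*(v - 10275) = (41786 - 12223)*(-46525 - 10275) = 29563*(-56800) = -1679178400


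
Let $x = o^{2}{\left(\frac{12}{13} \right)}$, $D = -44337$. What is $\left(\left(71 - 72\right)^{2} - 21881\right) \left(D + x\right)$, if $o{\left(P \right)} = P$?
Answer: $\frac{163942660920}{169} \approx 9.7008 \cdot 10^{8}$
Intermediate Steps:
$x = \frac{144}{169}$ ($x = \left(\frac{12}{13}\right)^{2} = \frac{144}{169} \approx 0.85207$)
$\left(\left(71 - 72\right)^{2} - 21881\right) \left(D + x\right) = \left(\left(71 - 72\right)^{2} - 21881\right) \left(-44337 + \frac{144}{169}\right) = \left(\left(-1\right)^{2} - 21881\right) \left(- \frac{7492809}{169}\right) = \left(1 - 21881\right) \left(- \frac{7492809}{169}\right) = \left(-21880\right) \left(- \frac{7492809}{169}\right) = \frac{163942660920}{169}$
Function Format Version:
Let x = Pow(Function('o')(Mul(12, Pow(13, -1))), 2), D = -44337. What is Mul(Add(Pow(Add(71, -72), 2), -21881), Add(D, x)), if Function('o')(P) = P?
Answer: Rational(163942660920, 169) ≈ 9.7008e+8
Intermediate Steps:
x = Rational(144, 169) (x = Pow(Mul(12, Pow(13, -1)), 2) = Pow(Mul(12, Rational(1, 13)), 2) = Pow(Rational(12, 13), 2) = Rational(144, 169) ≈ 0.85207)
Mul(Add(Pow(Add(71, -72), 2), -21881), Add(D, x)) = Mul(Add(Pow(Add(71, -72), 2), -21881), Add(-44337, Rational(144, 169))) = Mul(Add(Pow(-1, 2), -21881), Rational(-7492809, 169)) = Mul(Add(1, -21881), Rational(-7492809, 169)) = Mul(-21880, Rational(-7492809, 169)) = Rational(163942660920, 169)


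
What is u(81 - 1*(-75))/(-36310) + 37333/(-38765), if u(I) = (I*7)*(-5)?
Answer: -114390433/140755715 ≈ -0.81269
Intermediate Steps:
u(I) = -35*I (u(I) = (7*I)*(-5) = -35*I)
u(81 - 1*(-75))/(-36310) + 37333/(-38765) = -35*(81 - 1*(-75))/(-36310) + 37333/(-38765) = -35*(81 + 75)*(-1/36310) + 37333*(-1/38765) = -35*156*(-1/36310) - 37333/38765 = -5460*(-1/36310) - 37333/38765 = 546/3631 - 37333/38765 = -114390433/140755715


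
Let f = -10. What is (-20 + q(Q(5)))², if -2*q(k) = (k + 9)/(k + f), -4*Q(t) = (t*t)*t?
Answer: 44742721/108900 ≈ 410.86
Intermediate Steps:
Q(t) = -t³/4 (Q(t) = -t*t*t/4 = -t²*t/4 = -t³/4)
q(k) = -(9 + k)/(2*(-10 + k)) (q(k) = -(k + 9)/(2*(k - 10)) = -(9 + k)/(2*(-10 + k)))
(-20 + q(Q(5)))² = (-20 + (-9 - (-1)*5³/4)/(2*(-10 - ¼*5³)))² = (-20 + (-9 - (-1)*125/4)/(2*(-10 - ¼*125)))² = (-20 + (-9 - 1*(-125/4))/(2*(-10 - 125/4)))² = (-20 + (-9 + 125/4)/(2*(-165/4)))² = (-20 + (½)*(-4/165)*(89/4))² = (-20 - 89/330)² = (-6689/330)² = 44742721/108900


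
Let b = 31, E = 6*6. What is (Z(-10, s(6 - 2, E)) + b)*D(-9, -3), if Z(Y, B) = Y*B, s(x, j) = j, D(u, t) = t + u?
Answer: 3948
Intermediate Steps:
E = 36
Z(Y, B) = B*Y
(Z(-10, s(6 - 2, E)) + b)*D(-9, -3) = (36*(-10) + 31)*(-3 - 9) = (-360 + 31)*(-12) = -329*(-12) = 3948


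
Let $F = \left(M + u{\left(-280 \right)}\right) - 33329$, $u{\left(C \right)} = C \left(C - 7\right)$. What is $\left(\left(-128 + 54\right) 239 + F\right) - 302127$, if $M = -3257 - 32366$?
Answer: $-308405$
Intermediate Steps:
$M = -35623$
$u{\left(C \right)} = C \left(-7 + C\right)$
$F = 11408$ ($F = \left(-35623 - 280 \left(-7 - 280\right)\right) - 33329 = \left(-35623 - -80360\right) - 33329 = \left(-35623 + 80360\right) - 33329 = 44737 - 33329 = 11408$)
$\left(\left(-128 + 54\right) 239 + F\right) - 302127 = \left(\left(-128 + 54\right) 239 + 11408\right) - 302127 = \left(\left(-74\right) 239 + 11408\right) - 302127 = \left(-17686 + 11408\right) - 302127 = -6278 - 302127 = -308405$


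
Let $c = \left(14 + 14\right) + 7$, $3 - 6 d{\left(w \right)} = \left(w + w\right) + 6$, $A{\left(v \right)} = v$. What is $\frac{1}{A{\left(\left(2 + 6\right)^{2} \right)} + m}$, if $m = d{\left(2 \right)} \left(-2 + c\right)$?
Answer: $\frac{2}{51} \approx 0.039216$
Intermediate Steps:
$d{\left(w \right)} = - \frac{1}{2} - \frac{w}{3}$ ($d{\left(w \right)} = \frac{1}{2} - \frac{\left(w + w\right) + 6}{6} = \frac{1}{2} - \frac{2 w + 6}{6} = \frac{1}{2} - \frac{6 + 2 w}{6} = \frac{1}{2} - \left(1 + \frac{w}{3}\right) = - \frac{1}{2} - \frac{w}{3}$)
$c = 35$ ($c = 28 + 7 = 35$)
$m = - \frac{77}{2}$ ($m = \left(- \frac{1}{2} - \frac{2}{3}\right) \left(-2 + 35\right) = \left(- \frac{1}{2} - \frac{2}{3}\right) 33 = \left(- \frac{7}{6}\right) 33 = - \frac{77}{2} \approx -38.5$)
$\frac{1}{A{\left(\left(2 + 6\right)^{2} \right)} + m} = \frac{1}{\left(2 + 6\right)^{2} - \frac{77}{2}} = \frac{1}{8^{2} - \frac{77}{2}} = \frac{1}{64 - \frac{77}{2}} = \frac{1}{\frac{51}{2}} = \frac{2}{51}$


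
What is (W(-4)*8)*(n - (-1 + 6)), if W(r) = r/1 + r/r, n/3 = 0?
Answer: 120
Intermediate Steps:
n = 0 (n = 3*0 = 0)
W(r) = 1 + r (W(r) = r*1 + 1 = r + 1 = 1 + r)
(W(-4)*8)*(n - (-1 + 6)) = ((1 - 4)*8)*(0 - (-1 + 6)) = (-3*8)*(0 - 1*5) = -24*(0 - 5) = -24*(-5) = 120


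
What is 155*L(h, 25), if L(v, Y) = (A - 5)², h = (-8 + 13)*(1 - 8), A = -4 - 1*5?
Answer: 30380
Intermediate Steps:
A = -9 (A = -4 - 5 = -9)
h = -35 (h = 5*(-7) = -35)
L(v, Y) = 196 (L(v, Y) = (-9 - 5)² = (-14)² = 196)
155*L(h, 25) = 155*196 = 30380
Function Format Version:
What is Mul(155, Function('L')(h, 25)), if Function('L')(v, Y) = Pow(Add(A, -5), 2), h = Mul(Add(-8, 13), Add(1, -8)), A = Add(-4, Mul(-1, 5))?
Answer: 30380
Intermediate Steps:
A = -9 (A = Add(-4, -5) = -9)
h = -35 (h = Mul(5, -7) = -35)
Function('L')(v, Y) = 196 (Function('L')(v, Y) = Pow(Add(-9, -5), 2) = Pow(-14, 2) = 196)
Mul(155, Function('L')(h, 25)) = Mul(155, 196) = 30380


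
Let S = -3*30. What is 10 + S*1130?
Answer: -101690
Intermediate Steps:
S = -90
10 + S*1130 = 10 - 90*1130 = 10 - 101700 = -101690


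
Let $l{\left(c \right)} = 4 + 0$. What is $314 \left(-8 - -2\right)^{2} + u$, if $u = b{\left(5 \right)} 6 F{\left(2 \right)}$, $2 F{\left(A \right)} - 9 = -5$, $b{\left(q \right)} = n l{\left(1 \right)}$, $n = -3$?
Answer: $11160$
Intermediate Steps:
$l{\left(c \right)} = 4$
$b{\left(q \right)} = -12$ ($b{\left(q \right)} = \left(-3\right) 4 = -12$)
$F{\left(A \right)} = 2$ ($F{\left(A \right)} = \frac{9}{2} + \frac{1}{2} \left(-5\right) = \frac{9}{2} - \frac{5}{2} = 2$)
$u = -144$ ($u = \left(-12\right) 6 \cdot 2 = \left(-72\right) 2 = -144$)
$314 \left(-8 - -2\right)^{2} + u = 314 \left(-8 - -2\right)^{2} - 144 = 314 \left(-8 + 2\right)^{2} - 144 = 314 \left(-6\right)^{2} - 144 = 314 \cdot 36 - 144 = 11304 - 144 = 11160$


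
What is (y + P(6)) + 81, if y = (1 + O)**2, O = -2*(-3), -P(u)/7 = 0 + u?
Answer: 88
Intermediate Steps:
P(u) = -7*u (P(u) = -7*(0 + u) = -7*u)
O = 6
y = 49 (y = (1 + 6)**2 = 7**2 = 49)
(y + P(6)) + 81 = (49 - 7*6) + 81 = (49 - 42) + 81 = 7 + 81 = 88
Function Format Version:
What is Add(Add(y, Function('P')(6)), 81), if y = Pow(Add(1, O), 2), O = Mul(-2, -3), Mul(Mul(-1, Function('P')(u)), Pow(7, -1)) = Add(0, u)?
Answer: 88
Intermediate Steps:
Function('P')(u) = Mul(-7, u) (Function('P')(u) = Mul(-7, Add(0, u)) = Mul(-7, u))
O = 6
y = 49 (y = Pow(Add(1, 6), 2) = Pow(7, 2) = 49)
Add(Add(y, Function('P')(6)), 81) = Add(Add(49, Mul(-7, 6)), 81) = Add(Add(49, -42), 81) = Add(7, 81) = 88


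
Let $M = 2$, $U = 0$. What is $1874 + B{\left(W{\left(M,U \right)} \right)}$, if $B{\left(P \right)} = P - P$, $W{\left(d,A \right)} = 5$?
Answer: $1874$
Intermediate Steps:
$B{\left(P \right)} = 0$
$1874 + B{\left(W{\left(M,U \right)} \right)} = 1874 + 0 = 1874$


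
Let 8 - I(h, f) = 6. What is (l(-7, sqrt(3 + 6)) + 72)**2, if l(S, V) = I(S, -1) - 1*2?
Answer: 5184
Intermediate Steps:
I(h, f) = 2 (I(h, f) = 8 - 1*6 = 8 - 6 = 2)
l(S, V) = 0 (l(S, V) = 2 - 1*2 = 2 - 2 = 0)
(l(-7, sqrt(3 + 6)) + 72)**2 = (0 + 72)**2 = 72**2 = 5184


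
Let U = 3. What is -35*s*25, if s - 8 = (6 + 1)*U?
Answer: -25375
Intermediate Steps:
s = 29 (s = 8 + (6 + 1)*3 = 8 + 7*3 = 8 + 21 = 29)
-35*s*25 = -35*29*25 = -1015*25 = -25375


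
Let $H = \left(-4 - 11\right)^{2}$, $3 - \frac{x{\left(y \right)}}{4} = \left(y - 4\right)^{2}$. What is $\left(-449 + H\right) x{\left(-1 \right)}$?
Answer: $19712$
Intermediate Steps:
$x{\left(y \right)} = 12 - 4 \left(-4 + y\right)^{2}$ ($x{\left(y \right)} = 12 - 4 \left(y - 4\right)^{2} = 12 - 4 \left(-4 + y\right)^{2}$)
$H = 225$ ($H = \left(-4 - 11\right)^{2} = \left(-15\right)^{2} = 225$)
$\left(-449 + H\right) x{\left(-1 \right)} = \left(-449 + 225\right) \left(12 - 4 \left(-4 - 1\right)^{2}\right) = - 224 \left(12 - 4 \left(-5\right)^{2}\right) = - 224 \left(12 - 100\right) = \left(-224\right) \left(-88\right) = 19712$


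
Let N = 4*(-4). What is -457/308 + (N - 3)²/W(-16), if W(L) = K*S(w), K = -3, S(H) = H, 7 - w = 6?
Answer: -112559/924 ≈ -121.82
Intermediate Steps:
w = 1 (w = 7 - 1*6 = 7 - 6 = 1)
N = -16
W(L) = -3 (W(L) = -3*1 = -3)
-457/308 + (N - 3)²/W(-16) = -457/308 + (-16 - 3)²/(-3) = -457*1/308 + (-19)²*(-⅓) = -457/308 + 361*(-⅓) = -457/308 - 361/3 = -112559/924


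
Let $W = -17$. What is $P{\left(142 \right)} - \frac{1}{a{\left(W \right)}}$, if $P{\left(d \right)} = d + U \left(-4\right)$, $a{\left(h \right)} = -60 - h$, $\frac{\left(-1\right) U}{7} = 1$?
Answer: $\frac{7311}{43} \approx 170.02$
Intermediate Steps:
$U = -7$ ($U = \left(-7\right) 1 = -7$)
$P{\left(d \right)} = 28 + d$ ($P{\left(d \right)} = d - -28 = d + 28 = 28 + d$)
$P{\left(142 \right)} - \frac{1}{a{\left(W \right)}} = \left(28 + 142\right) - \frac{1}{-60 - -17} = 170 - \frac{1}{-60 + 17} = 170 - \frac{1}{-43} = 170 - - \frac{1}{43} = 170 + \frac{1}{43} = \frac{7311}{43}$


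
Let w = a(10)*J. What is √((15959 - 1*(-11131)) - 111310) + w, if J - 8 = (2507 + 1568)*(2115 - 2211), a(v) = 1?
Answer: -391192 + 2*I*√21055 ≈ -3.9119e+5 + 290.21*I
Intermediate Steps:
J = -391192 (J = 8 + (2507 + 1568)*(2115 - 2211) = 8 + 4075*(-96) = 8 - 391200 = -391192)
w = -391192 (w = 1*(-391192) = -391192)
√((15959 - 1*(-11131)) - 111310) + w = √((15959 - 1*(-11131)) - 111310) - 391192 = √((15959 + 11131) - 111310) - 391192 = √(27090 - 111310) - 391192 = √(-84220) - 391192 = 2*I*√21055 - 391192 = -391192 + 2*I*√21055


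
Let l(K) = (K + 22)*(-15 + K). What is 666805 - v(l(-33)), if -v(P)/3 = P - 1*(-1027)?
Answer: 671470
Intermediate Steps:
l(K) = (-15 + K)*(22 + K) (l(K) = (22 + K)*(-15 + K) = (-15 + K)*(22 + K))
v(P) = -3081 - 3*P (v(P) = -3*(P - 1*(-1027)) = -3*(P + 1027) = -3*(1027 + P) = -3081 - 3*P)
666805 - v(l(-33)) = 666805 - (-3081 - 3*(-330 + (-33)² + 7*(-33))) = 666805 - (-3081 - 3*(-330 + 1089 - 231)) = 666805 - (-3081 - 3*528) = 666805 - (-3081 - 1584) = 666805 - 1*(-4665) = 666805 + 4665 = 671470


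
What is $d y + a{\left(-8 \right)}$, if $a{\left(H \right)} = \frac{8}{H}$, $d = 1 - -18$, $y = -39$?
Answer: $-742$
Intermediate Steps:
$d = 19$ ($d = 1 + 18 = 19$)
$d y + a{\left(-8 \right)} = 19 \left(-39\right) + \frac{8}{-8} = -741 + 8 \left(- \frac{1}{8}\right) = -741 - 1 = -742$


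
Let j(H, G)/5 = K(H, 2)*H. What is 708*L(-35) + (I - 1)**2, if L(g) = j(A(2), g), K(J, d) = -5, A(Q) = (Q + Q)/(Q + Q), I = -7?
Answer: -17636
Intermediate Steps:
A(Q) = 1 (A(Q) = (2*Q)/((2*Q)) = (2*Q)*(1/(2*Q)) = 1)
j(H, G) = -25*H (j(H, G) = 5*(-5*H) = -25*H)
L(g) = -25 (L(g) = -25*1 = -25)
708*L(-35) + (I - 1)**2 = 708*(-25) + (-7 - 1)**2 = -17700 + (-8)**2 = -17700 + 64 = -17636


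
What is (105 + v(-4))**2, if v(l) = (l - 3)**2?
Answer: 23716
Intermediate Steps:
v(l) = (-3 + l)**2
(105 + v(-4))**2 = (105 + (-3 - 4)**2)**2 = (105 + (-7)**2)**2 = (105 + 49)**2 = 154**2 = 23716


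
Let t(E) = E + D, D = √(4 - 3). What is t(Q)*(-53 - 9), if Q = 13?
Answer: -868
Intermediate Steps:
D = 1 (D = √1 = 1)
t(E) = 1 + E (t(E) = E + 1 = 1 + E)
t(Q)*(-53 - 9) = (1 + 13)*(-53 - 9) = 14*(-62) = -868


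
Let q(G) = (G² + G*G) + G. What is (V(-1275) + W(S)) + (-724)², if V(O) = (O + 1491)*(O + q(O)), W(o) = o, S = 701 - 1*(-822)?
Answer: 702244899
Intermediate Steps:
q(G) = G + 2*G² (q(G) = (G² + G²) + G = 2*G² + G = G + 2*G²)
S = 1523 (S = 701 + 822 = 1523)
V(O) = (1491 + O)*(O + O*(1 + 2*O)) (V(O) = (O + 1491)*(O + O*(1 + 2*O)) = (1491 + O)*(O + O*(1 + 2*O)))
(V(-1275) + W(S)) + (-724)² = (2*(-1275)*(1491 + (-1275)² + 1492*(-1275)) + 1523) + (-724)² = (2*(-1275)*(1491 + 1625625 - 1902300) + 1523) + 524176 = (2*(-1275)*(-275184) + 1523) + 524176 = (701719200 + 1523) + 524176 = 701720723 + 524176 = 702244899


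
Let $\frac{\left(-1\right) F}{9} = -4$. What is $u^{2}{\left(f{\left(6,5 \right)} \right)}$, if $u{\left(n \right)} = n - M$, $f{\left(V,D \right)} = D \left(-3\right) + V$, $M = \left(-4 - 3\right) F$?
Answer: $59049$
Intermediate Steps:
$F = 36$ ($F = \left(-9\right) \left(-4\right) = 36$)
$M = -252$ ($M = \left(-4 - 3\right) 36 = \left(-7\right) 36 = -252$)
$f{\left(V,D \right)} = V - 3 D$ ($f{\left(V,D \right)} = - 3 D + V = V - 3 D$)
$u{\left(n \right)} = 252 + n$ ($u{\left(n \right)} = n - -252 = n + 252 = 252 + n$)
$u^{2}{\left(f{\left(6,5 \right)} \right)} = \left(252 + \left(6 - 15\right)\right)^{2} = \left(252 - 9\right)^{2} = 243^{2} = 59049$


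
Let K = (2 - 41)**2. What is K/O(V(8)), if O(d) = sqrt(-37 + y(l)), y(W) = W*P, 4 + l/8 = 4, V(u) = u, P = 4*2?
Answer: -1521*I*sqrt(37)/37 ≈ -250.05*I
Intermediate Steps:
P = 8
l = 0 (l = -32 + 8*4 = -32 + 32 = 0)
y(W) = 8*W (y(W) = W*8 = 8*W)
O(d) = I*sqrt(37) (O(d) = sqrt(-37 + 8*0) = sqrt(-37 + 0) = sqrt(-37) = I*sqrt(37))
K = 1521 (K = (-39)**2 = 1521)
K/O(V(8)) = 1521/((I*sqrt(37))) = 1521*(-I*sqrt(37)/37) = -1521*I*sqrt(37)/37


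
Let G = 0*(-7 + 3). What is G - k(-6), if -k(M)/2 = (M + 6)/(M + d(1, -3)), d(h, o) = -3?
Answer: 0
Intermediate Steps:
k(M) = -2*(6 + M)/(-3 + M) (k(M) = -2*(M + 6)/(M - 3) = -2*(6 + M)/(-3 + M))
G = 0 (G = 0*(-4) = 0)
G - k(-6) = 0 - 2*(-6 - 1*(-6))/(-3 - 6) = 0 - 2*(-6 + 6)/(-9) = 0 - 2*(-1)*0/9 = 0 - 1*0 = 0 + 0 = 0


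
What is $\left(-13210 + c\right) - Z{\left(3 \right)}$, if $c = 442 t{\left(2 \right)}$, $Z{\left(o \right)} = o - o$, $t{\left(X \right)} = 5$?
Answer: $-11000$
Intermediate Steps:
$Z{\left(o \right)} = 0$
$c = 2210$ ($c = 442 \cdot 5 = 2210$)
$\left(-13210 + c\right) - Z{\left(3 \right)} = \left(-13210 + 2210\right) - 0 = -11000 + 0 = -11000$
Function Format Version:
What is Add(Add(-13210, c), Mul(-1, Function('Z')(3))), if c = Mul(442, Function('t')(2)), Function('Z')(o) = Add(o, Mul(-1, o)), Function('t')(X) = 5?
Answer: -11000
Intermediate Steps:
Function('Z')(o) = 0
c = 2210 (c = Mul(442, 5) = 2210)
Add(Add(-13210, c), Mul(-1, Function('Z')(3))) = Add(Add(-13210, 2210), Mul(-1, 0)) = Add(-11000, 0) = -11000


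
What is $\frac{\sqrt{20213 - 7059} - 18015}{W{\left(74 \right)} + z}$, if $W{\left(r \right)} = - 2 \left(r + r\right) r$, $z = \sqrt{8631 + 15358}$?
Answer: $\frac{131533520}{159920409} - \frac{21904 \sqrt{13154}}{479761227} - \frac{\sqrt{315551306}}{479761227} + \frac{6005 \sqrt{23989}}{159920409} \approx 0.82304$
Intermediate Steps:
$z = \sqrt{23989} \approx 154.88$
$W{\left(r \right)} = - 4 r^{2}$ ($W{\left(r \right)} = - 2 \cdot 2 r r = - 4 r r = - 4 r^{2}$)
$\frac{\sqrt{20213 - 7059} - 18015}{W{\left(74 \right)} + z} = \frac{\sqrt{20213 - 7059} - 18015}{- 4 \cdot 74^{2} + \sqrt{23989}} = \frac{\sqrt{13154} - 18015}{\left(-4\right) 5476 + \sqrt{23989}} = \frac{-18015 + \sqrt{13154}}{-21904 + \sqrt{23989}}$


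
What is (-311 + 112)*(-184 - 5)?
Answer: 37611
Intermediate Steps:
(-311 + 112)*(-184 - 5) = -199*(-189) = 37611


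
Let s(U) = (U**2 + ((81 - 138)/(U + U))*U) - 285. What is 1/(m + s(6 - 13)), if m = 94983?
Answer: 2/189437 ≈ 1.0558e-5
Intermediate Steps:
s(U) = -627/2 + U**2 (s(U) = (U**2 + (-57*1/(2*U))*U) - 285 = (U**2 + (-57/(2*U))*U) - 285 = (U**2 - 57/2) - 285 = (-57/2 + U**2) - 285 = -627/2 + U**2)
1/(m + s(6 - 13)) = 1/(94983 + (-627/2 + (6 - 13)**2)) = 1/(94983 + (-627/2 + (-7)**2)) = 1/(94983 + (-627/2 + 49)) = 1/(94983 - 529/2) = 1/(189437/2) = 2/189437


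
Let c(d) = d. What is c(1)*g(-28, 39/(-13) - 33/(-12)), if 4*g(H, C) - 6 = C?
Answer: 23/16 ≈ 1.4375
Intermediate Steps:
g(H, C) = 3/2 + C/4
c(1)*g(-28, 39/(-13) - 33/(-12)) = 1*(3/2 + (39/(-13) - 33/(-12))/4) = 1*(3/2 + (39*(-1/13) - 33*(-1/12))/4) = 1*(3/2 + (-3 + 11/4)/4) = 1*(3/2 + (1/4)*(-1/4)) = 1*(3/2 - 1/16) = 1*(23/16) = 23/16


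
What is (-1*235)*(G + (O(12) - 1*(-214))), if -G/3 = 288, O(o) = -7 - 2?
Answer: 154865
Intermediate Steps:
O(o) = -9
G = -864 (G = -3*288 = -864)
(-1*235)*(G + (O(12) - 1*(-214))) = (-1*235)*(-864 + (-9 - 1*(-214))) = -235*(-864 + (-9 + 214)) = -235*(-864 + 205) = -235*(-659) = 154865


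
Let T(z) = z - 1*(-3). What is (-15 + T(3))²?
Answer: 81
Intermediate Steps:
T(z) = 3 + z (T(z) = z + 3 = 3 + z)
(-15 + T(3))² = (-15 + (3 + 3))² = (-15 + 6)² = (-9)² = 81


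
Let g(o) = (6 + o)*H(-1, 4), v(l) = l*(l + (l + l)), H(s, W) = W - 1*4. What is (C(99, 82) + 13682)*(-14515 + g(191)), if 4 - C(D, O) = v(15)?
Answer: -188854665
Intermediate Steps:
H(s, W) = -4 + W (H(s, W) = W - 4 = -4 + W)
v(l) = 3*l² (v(l) = l*(l + 2*l) = l*(3*l) = 3*l²)
C(D, O) = -671 (C(D, O) = 4 - 3*15² = 4 - 3*225 = 4 - 1*675 = 4 - 675 = -671)
g(o) = 0 (g(o) = (6 + o)*(-4 + 4) = (6 + o)*0 = 0)
(C(99, 82) + 13682)*(-14515 + g(191)) = (-671 + 13682)*(-14515 + 0) = 13011*(-14515) = -188854665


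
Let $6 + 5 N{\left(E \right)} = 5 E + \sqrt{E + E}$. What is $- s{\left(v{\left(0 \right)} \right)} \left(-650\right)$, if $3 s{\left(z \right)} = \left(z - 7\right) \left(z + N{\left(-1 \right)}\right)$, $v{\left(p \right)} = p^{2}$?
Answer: $\frac{10010}{3} - \frac{910 i \sqrt{2}}{3} \approx 3336.7 - 428.98 i$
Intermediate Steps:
$N{\left(E \right)} = - \frac{6}{5} + E + \frac{\sqrt{2} \sqrt{E}}{5}$ ($N{\left(E \right)} = - \frac{6}{5} + \frac{5 E + \sqrt{E + E}}{5} = - \frac{6}{5} + \frac{5 E + \sqrt{2 E}}{5} = - \frac{6}{5} + \frac{5 E + \sqrt{2} \sqrt{E}}{5} = - \frac{6}{5} + \left(E + \frac{\sqrt{2} \sqrt{E}}{5}\right) = - \frac{6}{5} + E + \frac{\sqrt{2} \sqrt{E}}{5}$)
$s{\left(z \right)} = \frac{\left(-7 + z\right) \left(- \frac{11}{5} + z + \frac{i \sqrt{2}}{5}\right)}{3}$ ($s{\left(z \right)} = \frac{\left(z - 7\right) \left(z - \left(\frac{11}{5} - \frac{\sqrt{2} \sqrt{-1}}{5}\right)\right)}{3} = \frac{\left(-7 + z\right) \left(z - \left(\frac{11}{5} - \frac{\sqrt{2} i}{5}\right)\right)}{3} = \frac{\left(-7 + z\right) \left(z - \left(\frac{11}{5} - \frac{i \sqrt{2}}{5}\right)\right)}{3} = \frac{\left(-7 + z\right) \left(- \frac{11}{5} + z + \frac{i \sqrt{2}}{5}\right)}{3}$)
$- s{\left(v{\left(0 \right)} \right)} \left(-650\right) = - \left(\frac{77}{15} - \frac{46 \cdot 0^{2}}{15} + \frac{\left(0^{2}\right)^{2}}{3} - \frac{7 i \sqrt{2}}{15} + \frac{i 0^{2} \sqrt{2}}{15}\right) \left(-650\right) = - \left(\frac{77}{15} - 0 + \frac{0^{2}}{3} - \frac{7 i \sqrt{2}}{15} + \frac{1}{15} i 0 \sqrt{2}\right) \left(-650\right) = - \left(\frac{77}{15} + 0 + \frac{1}{3} \cdot 0 - \frac{7 i \sqrt{2}}{15} + 0\right) \left(-650\right) = - \left(\frac{77}{15} + 0 + 0 - \frac{7 i \sqrt{2}}{15} + 0\right) \left(-650\right) = - \left(\frac{77}{15} - \frac{7 i \sqrt{2}}{15}\right) \left(-650\right) = - (- \frac{10010}{3} + \frac{910 i \sqrt{2}}{3}) = \frac{10010}{3} - \frac{910 i \sqrt{2}}{3}$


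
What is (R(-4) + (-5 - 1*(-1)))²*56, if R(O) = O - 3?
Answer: 6776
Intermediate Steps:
R(O) = -3 + O
(R(-4) + (-5 - 1*(-1)))²*56 = ((-3 - 4) + (-5 - 1*(-1)))²*56 = (-7 + (-5 + 1))²*56 = (-7 - 4)²*56 = (-11)²*56 = 121*56 = 6776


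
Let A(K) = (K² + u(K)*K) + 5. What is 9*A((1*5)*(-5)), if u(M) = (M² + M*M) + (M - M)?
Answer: -275580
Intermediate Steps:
u(M) = 2*M² (u(M) = (M² + M²) + 0 = 2*M² + 0 = 2*M²)
A(K) = 5 + K² + 2*K³ (A(K) = (K² + (2*K²)*K) + 5 = (K² + 2*K³) + 5 = 5 + K² + 2*K³)
9*A((1*5)*(-5)) = 9*(5 + ((1*5)*(-5))² + 2*((1*5)*(-5))³) = 9*(5 + (5*(-5))² + 2*(5*(-5))³) = 9*(5 + (-25)² + 2*(-25)³) = 9*(5 + 625 + 2*(-15625)) = 9*(5 + 625 - 31250) = 9*(-30620) = -275580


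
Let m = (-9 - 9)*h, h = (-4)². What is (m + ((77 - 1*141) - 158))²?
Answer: 260100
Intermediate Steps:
h = 16
m = -288 (m = (-9 - 9)*16 = -18*16 = -288)
(m + ((77 - 1*141) - 158))² = (-288 + ((77 - 1*141) - 158))² = (-288 + ((77 - 141) - 158))² = (-288 + (-64 - 158))² = (-288 - 222)² = (-510)² = 260100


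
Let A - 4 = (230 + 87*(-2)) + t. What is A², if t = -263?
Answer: 41209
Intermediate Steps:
A = -203 (A = 4 + ((230 + 87*(-2)) - 263) = 4 + ((230 - 174) - 263) = 4 + (56 - 263) = 4 - 207 = -203)
A² = (-203)² = 41209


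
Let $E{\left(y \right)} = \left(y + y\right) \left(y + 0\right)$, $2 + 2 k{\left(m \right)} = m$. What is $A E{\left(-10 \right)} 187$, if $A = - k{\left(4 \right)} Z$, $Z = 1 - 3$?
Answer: $74800$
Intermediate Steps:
$k{\left(m \right)} = -1 + \frac{m}{2}$
$Z = -2$ ($Z = 1 - 3 = -2$)
$A = 2$ ($A = - (-1 + \frac{1}{2} \cdot 4) \left(-2\right) = - (-1 + 2) \left(-2\right) = \left(-1\right) 1 \left(-2\right) = \left(-1\right) \left(-2\right) = 2$)
$E{\left(y \right)} = 2 y^{2}$ ($E{\left(y \right)} = 2 y y = 2 y^{2}$)
$A E{\left(-10 \right)} 187 = 2 \cdot 2 \left(-10\right)^{2} \cdot 187 = 2 \cdot 2 \cdot 100 \cdot 187 = 2 \cdot 200 \cdot 187 = 400 \cdot 187 = 74800$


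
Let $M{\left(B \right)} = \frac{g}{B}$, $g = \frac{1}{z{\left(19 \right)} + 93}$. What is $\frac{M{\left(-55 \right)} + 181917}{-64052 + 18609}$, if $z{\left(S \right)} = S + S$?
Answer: $- \frac{1310711984}{327416815} \approx -4.0032$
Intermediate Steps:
$z{\left(S \right)} = 2 S$
$g = \frac{1}{131}$ ($g = \frac{1}{2 \cdot 19 + 93} = \frac{1}{38 + 93} = \frac{1}{131} \approx 0.0076336$)
$M{\left(B \right)} = \frac{1}{131 B}$
$\frac{M{\left(-55 \right)} + 181917}{-64052 + 18609} = \frac{\frac{1}{131 \left(-55\right)} + 181917}{-64052 + 18609} = \frac{\frac{1}{131} \left(- \frac{1}{55}\right) + 181917}{-45443} = \left(- \frac{1}{7205} + 181917\right) \left(- \frac{1}{45443}\right) = \frac{1310711984}{7205} \left(- \frac{1}{45443}\right) = - \frac{1310711984}{327416815}$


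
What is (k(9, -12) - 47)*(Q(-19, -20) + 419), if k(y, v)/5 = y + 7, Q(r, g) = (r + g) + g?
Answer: 11880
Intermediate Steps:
Q(r, g) = r + 2*g (Q(r, g) = (g + r) + g = r + 2*g)
k(y, v) = 35 + 5*y (k(y, v) = 5*(y + 7) = 5*(7 + y) = 35 + 5*y)
(k(9, -12) - 47)*(Q(-19, -20) + 419) = ((35 + 5*9) - 47)*((-19 + 2*(-20)) + 419) = ((35 + 45) - 47)*((-19 - 40) + 419) = (80 - 47)*(-59 + 419) = 33*360 = 11880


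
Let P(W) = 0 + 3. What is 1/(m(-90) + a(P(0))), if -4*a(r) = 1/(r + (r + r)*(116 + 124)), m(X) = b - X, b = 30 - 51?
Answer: 5772/398267 ≈ 0.014493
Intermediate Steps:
P(W) = 3
b = -21
m(X) = -21 - X
a(r) = -1/(1924*r) (a(r) = -1/(4*(r + (r + r)*(116 + 124))) = -1/(4*(r + (2*r)*240)) = -1/(4*(r + 480*r)) = -1/(481*r)/4 = -1/(1924*r))
1/(m(-90) + a(P(0))) = 1/((-21 - 1*(-90)) - 1/1924/3) = 1/((-21 + 90) - 1/1924*1/3) = 1/(69 - 1/5772) = 1/(398267/5772) = 5772/398267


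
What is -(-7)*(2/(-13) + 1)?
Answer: 77/13 ≈ 5.9231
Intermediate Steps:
-(-7)*(2/(-13) + 1) = -(-7)*(2*(-1/13) + 1) = -(-7)*(-2/13 + 1) = -(-7)*11/13 = -1*(-77/13) = 77/13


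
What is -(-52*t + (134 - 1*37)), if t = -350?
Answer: -18297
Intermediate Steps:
-(-52*t + (134 - 1*37)) = -(-52*(-350) + (134 - 1*37)) = -(18200 + (134 - 37)) = -(18200 + 97) = -1*18297 = -18297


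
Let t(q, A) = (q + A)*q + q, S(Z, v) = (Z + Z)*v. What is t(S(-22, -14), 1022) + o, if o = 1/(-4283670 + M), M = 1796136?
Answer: 2511474027215/2487534 ≈ 1.0096e+6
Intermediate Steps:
S(Z, v) = 2*Z*v (S(Z, v) = (2*Z)*v = 2*Z*v)
t(q, A) = q + q*(A + q) (t(q, A) = (A + q)*q + q = q*(A + q) + q = q + q*(A + q))
o = -1/2487534 (o = 1/(-4283670 + 1796136) = 1/(-2487534) = -1/2487534 ≈ -4.0200e-7)
t(S(-22, -14), 1022) + o = (2*(-22)*(-14))*(1 + 1022 + 2*(-22)*(-14)) - 1/2487534 = 616*(1 + 1022 + 616) - 1/2487534 = 616*1639 - 1/2487534 = 1009624 - 1/2487534 = 2511474027215/2487534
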